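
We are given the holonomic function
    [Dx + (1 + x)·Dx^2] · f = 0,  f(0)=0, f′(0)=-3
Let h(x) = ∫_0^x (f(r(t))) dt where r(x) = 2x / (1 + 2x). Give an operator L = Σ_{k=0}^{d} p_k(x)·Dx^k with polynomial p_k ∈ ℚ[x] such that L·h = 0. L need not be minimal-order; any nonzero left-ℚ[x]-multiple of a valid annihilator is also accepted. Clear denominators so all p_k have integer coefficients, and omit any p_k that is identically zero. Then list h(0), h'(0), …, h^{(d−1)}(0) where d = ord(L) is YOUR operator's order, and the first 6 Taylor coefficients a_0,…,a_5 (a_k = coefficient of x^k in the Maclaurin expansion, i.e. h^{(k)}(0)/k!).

f: a_k = 0, -3, 3/2, -1, 3/4, -3/5, …
Substitute x→r, Dx→(1/r')Dx; clear ⇒ L₀.
∫: right-multiply L₀ by Dx.
L = (6 + 16·x)·Dx^2 + (1 + 6·x + 8·x^2)·Dx^3  (order 3).
h: a_k = 0, 0, -3, 6, -14, 36, …
ICs: h(0) = 0, h′(0) = 0, h′′(0) = -6.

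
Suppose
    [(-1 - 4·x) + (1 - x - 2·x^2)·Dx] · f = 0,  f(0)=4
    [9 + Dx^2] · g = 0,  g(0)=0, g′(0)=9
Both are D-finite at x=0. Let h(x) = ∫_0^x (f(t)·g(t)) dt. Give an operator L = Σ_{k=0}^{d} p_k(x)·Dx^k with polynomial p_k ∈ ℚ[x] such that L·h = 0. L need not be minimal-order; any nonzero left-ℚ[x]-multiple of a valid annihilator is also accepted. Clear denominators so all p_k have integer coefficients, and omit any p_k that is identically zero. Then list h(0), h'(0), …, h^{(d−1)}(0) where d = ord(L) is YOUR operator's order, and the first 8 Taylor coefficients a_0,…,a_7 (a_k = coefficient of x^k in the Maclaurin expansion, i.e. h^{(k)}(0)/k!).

L = (-5 + 9·x + 18·x^2)·Dx + (2 + 8·x)·Dx^2 + (-1 + x + 2·x^2)·Dx^3  (order 3).
h: a_k = 0, 0, 18, 12, 27/2, 126/5, 861/20, 729/10, …
ICs: h(0) = 0, h′(0) = 0, h′′(0) = 36.

f: a_k = 4, 4, 12, 20, 44, 84, 172, 340, …
g: a_k = 0, 9, 0, -27/2, 0, 243/40, 0, -729/560, …
Product ⇒ symmetric product L₀, ord ≤ 2.
h=∫₀ˣh₀: take L = L₀·Dx.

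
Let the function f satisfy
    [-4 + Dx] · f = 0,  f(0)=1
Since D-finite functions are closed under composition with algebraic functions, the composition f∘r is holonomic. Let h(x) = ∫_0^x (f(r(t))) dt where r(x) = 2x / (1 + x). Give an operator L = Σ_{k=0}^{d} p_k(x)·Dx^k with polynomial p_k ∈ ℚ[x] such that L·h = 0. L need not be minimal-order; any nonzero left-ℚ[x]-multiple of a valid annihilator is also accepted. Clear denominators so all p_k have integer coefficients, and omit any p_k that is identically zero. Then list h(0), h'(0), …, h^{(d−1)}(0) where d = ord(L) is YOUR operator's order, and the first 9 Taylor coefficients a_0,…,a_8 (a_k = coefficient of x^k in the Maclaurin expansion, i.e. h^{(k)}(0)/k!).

L = -8·Dx + (1 + 2·x + x^2)·Dx^2  (order 2).
h: a_k = 0, 1, 4, 8, 22/3, 8/15, -44/15, 184/315, 403/315, …
ICs: h(0) = 0, h′(0) = 1.

f: a_k = 1, 4, 8, 32/3, 32/3, 128/15, 256/45, 1024/315, 512/315, …
Change of var in L_f (x↦r) gives L₀.
Integrate: L := L₀·Dx.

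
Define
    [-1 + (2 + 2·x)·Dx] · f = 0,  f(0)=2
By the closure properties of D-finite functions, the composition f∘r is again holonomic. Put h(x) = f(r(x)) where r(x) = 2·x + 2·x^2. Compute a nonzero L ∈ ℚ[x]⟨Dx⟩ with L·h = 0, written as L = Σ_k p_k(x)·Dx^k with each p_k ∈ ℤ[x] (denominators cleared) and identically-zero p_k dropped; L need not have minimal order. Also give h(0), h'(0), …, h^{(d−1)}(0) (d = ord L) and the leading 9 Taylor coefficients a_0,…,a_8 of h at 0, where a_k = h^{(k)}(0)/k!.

L = (-1 - 2·x) + (1 + 2·x + 2·x^2)·Dx  (order 1).
h: a_k = 2, 2, 1, -1, 3/4, -1/4, -3/8, 7/8, -61/64, …
ICs: h(0) = 2.

f: a_k = 2, 1, -1/4, 1/8, -5/64, 7/128, -21/512, 33/1024, -429/16384, …
h₀=f(r): pull back L_f along r ⇒ L₀.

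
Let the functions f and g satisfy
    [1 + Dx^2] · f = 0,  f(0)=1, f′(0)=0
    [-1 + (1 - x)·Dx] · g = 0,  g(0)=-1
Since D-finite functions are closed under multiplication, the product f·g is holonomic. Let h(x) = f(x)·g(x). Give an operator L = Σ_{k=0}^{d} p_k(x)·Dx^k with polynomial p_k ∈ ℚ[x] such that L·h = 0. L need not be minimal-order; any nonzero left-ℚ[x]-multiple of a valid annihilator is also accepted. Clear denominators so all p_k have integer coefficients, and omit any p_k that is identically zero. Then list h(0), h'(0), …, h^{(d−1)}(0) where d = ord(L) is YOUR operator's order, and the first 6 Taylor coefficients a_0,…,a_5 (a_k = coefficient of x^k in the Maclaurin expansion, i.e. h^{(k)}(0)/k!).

f: a_k = 1, 0, -1/2, 0, 1/24, 0, …
g: a_k = -1, -1, -1, -1, -1, -1, …
h₀=f·g: eliminate ⇒ L₀, order ≤ 2·1.
L = (-1 + x) + 2·Dx + (-1 + x)·Dx^2  (order 2).
h: a_k = -1, -1, -1/2, -1/2, -13/24, -13/24, …
ICs: h(0) = -1, h′(0) = -1.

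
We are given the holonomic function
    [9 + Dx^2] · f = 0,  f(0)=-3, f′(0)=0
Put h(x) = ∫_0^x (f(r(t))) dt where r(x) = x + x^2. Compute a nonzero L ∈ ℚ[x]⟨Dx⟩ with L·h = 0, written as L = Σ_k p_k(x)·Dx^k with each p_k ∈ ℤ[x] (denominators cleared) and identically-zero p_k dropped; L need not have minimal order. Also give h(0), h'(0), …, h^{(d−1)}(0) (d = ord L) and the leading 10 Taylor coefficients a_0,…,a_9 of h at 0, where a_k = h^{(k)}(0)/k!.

L = (9 + 54·x + 108·x^2 + 72·x^3)·Dx - 2·Dx^2 + (1 + 2·x)·Dx^3  (order 3).
h: a_k = 0, -3, 0, 9/2, 27/4, 27/40, -27/4, -4617/560, -891/320, 17397/4480, …
ICs: h(0) = 0, h′(0) = -3, h′′(0) = 0.

f: a_k = -3, 0, 27/2, 0, -81/8, 0, 243/80, 0, -2187/4480, 0, …
h₀=f(r): pull back L_f along r ⇒ L₀.
h=∫h₀ ⇒ L = L₀·Dx.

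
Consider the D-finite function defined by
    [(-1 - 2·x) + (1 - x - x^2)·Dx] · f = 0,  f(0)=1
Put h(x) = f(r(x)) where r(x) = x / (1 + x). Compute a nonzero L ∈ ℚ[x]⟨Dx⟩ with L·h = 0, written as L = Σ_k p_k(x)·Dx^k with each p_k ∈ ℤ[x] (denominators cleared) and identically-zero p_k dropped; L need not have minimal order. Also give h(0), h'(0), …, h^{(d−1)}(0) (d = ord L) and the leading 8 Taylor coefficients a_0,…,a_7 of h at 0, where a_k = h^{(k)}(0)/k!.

f: a_k = 1, 1, 2, 3, 5, 8, 13, 21, …
f∘r: x↦r, Dx↦Dx/r' in L_f ⇒ L₀.
L = (1 + 3·x) + (-1 - 2·x + x^3)·Dx  (order 1).
h: a_k = 1, 1, 1, 0, 1, -1, 2, -3, …
ICs: h(0) = 1.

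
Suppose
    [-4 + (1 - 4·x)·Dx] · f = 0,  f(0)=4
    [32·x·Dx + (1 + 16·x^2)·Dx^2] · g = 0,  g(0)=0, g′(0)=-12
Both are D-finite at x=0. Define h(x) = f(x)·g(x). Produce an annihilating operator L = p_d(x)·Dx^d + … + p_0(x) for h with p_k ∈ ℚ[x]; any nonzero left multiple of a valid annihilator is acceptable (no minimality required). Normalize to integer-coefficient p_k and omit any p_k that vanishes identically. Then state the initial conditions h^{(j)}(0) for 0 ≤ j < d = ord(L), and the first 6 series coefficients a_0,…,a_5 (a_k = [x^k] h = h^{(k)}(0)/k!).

f: a_k = 4, 16, 64, 256, 1024, 4096, …
g: a_k = 0, -12, 0, 64, 0, -3072/5, …
L₀ := L_f ⊗_s L_g (sym. prod.), ord ≤ 2.
L = 128·x + (8 - 32·x + 256·x^2)·Dx + (-1 + 4·x - 16·x^2 + 64·x^3)·Dx^2  (order 2).
h: a_k = 0, -48, -192, -512, -2048, -53248/5, …
ICs: h(0) = 0, h′(0) = -48.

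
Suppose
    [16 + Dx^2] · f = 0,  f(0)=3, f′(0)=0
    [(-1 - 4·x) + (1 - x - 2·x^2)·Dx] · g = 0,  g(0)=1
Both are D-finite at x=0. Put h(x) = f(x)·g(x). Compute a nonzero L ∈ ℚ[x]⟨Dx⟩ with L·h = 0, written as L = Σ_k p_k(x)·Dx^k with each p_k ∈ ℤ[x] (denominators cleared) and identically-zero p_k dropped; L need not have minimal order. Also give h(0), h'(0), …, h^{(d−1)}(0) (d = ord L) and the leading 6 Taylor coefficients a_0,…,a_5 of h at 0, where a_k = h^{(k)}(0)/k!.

f: a_k = 3, 0, -24, 0, 32, 0, …
g: a_k = 1, 1, 3, 5, 11, 21, …
L₀ := L_f ⊗_s L_g (sym. prod.), ord ≤ 2.
L = (-12 + 16·x + 32·x^2) + (2 + 8·x)·Dx + (-1 + x + 2·x^2)·Dx^2  (order 2).
h: a_k = 3, 3, -15, -9, -7, -25, …
ICs: h(0) = 3, h′(0) = 3.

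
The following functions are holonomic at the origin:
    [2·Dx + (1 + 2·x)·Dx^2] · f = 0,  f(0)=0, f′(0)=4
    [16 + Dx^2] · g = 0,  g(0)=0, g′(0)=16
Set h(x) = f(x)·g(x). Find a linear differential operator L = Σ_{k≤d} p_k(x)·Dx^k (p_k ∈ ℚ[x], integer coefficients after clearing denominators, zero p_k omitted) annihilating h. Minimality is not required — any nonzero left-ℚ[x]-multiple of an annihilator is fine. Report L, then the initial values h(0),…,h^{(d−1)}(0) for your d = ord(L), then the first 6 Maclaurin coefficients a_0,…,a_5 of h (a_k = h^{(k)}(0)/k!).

L = (2688 + 27648·x + 93184·x^2 + 131072·x^3 + 65536·x^4) + (896 + 5888·x + 12288·x^2 + 8192·x^3)·Dx + (408 + 3712·x + 11904·x^2 + 16384·x^3 + 8192·x^4)·Dx^2 + (56 + 368·x + 768·x^2 + 512·x^3)·Dx^3 + (15 + 124·x + 380·x^2 + 512·x^3 + 256·x^4)·Dx^4  (order 4).
h: a_k = 0, 0, 64, -64, -256/3, 128/3, …
ICs: h(0) = 0, h′(0) = 0, h′′(0) = 128, h′′′(0) = -384.

f: a_k = 0, 4, -4, 16/3, -8, 64/5, …
g: a_k = 0, 16, 0, -128/3, 0, 512/15, …
h₀=f·g: eliminate ⇒ L₀, order ≤ 2·2.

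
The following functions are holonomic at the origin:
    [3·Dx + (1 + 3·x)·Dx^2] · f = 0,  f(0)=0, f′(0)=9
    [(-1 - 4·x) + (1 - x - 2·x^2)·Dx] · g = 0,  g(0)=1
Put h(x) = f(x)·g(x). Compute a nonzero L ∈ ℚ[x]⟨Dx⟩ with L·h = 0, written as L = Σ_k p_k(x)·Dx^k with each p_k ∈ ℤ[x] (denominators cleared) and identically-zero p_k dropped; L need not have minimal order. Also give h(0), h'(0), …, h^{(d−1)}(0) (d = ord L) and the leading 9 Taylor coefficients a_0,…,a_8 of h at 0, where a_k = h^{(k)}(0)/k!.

f: a_k = 0, 9, -27/2, 27, -243/4, 729/5, -729/2, 6561/7, -19683/8, …
g: a_k = 1, 1, 3, 5, 11, 21, 43, 85, 171, …
Sym-product of L_f,L_g gives L₀ (≤ ord 2).
L = (7 + 24·x) + (-1 + 17·x + 30·x^2)·Dx + (-1 - 2·x + 5·x^2 + 6·x^3)·Dx^2  (order 2).
h: a_k = 0, 9, -9/2, 81/2, -117/4, 3951/20, -4509/20, 154971/140, -101043/56, …
ICs: h(0) = 0, h′(0) = 9.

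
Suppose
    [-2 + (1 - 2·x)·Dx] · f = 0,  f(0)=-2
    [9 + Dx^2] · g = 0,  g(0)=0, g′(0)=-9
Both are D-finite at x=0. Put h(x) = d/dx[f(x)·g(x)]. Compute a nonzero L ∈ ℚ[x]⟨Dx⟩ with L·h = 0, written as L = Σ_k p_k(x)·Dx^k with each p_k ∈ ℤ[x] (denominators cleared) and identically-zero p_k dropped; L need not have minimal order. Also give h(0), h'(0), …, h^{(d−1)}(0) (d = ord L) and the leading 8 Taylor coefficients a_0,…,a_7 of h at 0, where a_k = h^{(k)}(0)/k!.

f: a_k = -2, -4, -8, -16, -32, -64, -128, -256, …
g: a_k = 0, -9, 0, 27/2, 0, -243/40, 0, 729/560, …
Product ⇒ symmetric product L₀, ord ≤ 2.
h=h₀': d/dx-closure on L₀ ⇒ L.
L = (1 - 36·x + 36·x^2) + (-4 + 8·x)·Dx + (1 - 4·x + 4·x^2)·Dx^2  (order 2).
h: a_k = 18, 72, 135, 360, 3843/4, 11529/5, 214479/40, 428958/35, …
ICs: h(0) = 18, h′(0) = 72.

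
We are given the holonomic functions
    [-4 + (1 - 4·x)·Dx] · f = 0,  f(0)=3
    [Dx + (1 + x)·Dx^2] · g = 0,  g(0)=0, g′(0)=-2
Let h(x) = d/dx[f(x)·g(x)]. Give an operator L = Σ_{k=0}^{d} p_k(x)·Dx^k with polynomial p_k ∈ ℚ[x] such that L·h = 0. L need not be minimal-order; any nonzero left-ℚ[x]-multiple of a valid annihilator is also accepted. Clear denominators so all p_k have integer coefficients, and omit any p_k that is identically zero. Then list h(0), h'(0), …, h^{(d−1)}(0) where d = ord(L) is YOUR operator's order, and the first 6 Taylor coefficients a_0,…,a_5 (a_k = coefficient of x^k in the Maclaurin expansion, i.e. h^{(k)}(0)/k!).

f: a_k = 3, 12, 48, 192, 768, 3072, …
g: a_k = 0, -2, 1, -2/3, 1/2, -2/5, …
f·g: L₀ = L_f ⊗_s L_g, ord ≤ 1·2.
h=h₀': d/dx-closure on L₀ ⇒ L.
L = 16 + (10 + 20·x)·Dx + (-1 + 3·x + 4·x^2)·Dx^2  (order 2).
h: a_k = -6, -42, -258, -1370, -6856, -164514/5, …
ICs: h(0) = -6, h′(0) = -42.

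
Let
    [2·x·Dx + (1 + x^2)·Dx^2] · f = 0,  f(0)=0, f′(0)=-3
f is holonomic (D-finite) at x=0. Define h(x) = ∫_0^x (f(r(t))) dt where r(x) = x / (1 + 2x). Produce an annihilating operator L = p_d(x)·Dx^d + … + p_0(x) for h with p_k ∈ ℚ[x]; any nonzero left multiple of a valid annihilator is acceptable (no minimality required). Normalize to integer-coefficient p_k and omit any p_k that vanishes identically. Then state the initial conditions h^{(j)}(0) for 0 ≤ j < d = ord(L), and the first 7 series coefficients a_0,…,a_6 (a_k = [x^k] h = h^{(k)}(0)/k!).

f: a_k = 0, -3, 0, 1, 0, -3/5, 0, …
f∘r: x↦r, Dx↦Dx/r' in L_f ⇒ L₀.
h=∫h₀ ⇒ L = L₀·Dx.
L = (4 + 10·x)·Dx^2 + (1 + 4·x + 5·x^2)·Dx^3  (order 3).
h: a_k = 0, 0, -3/2, 2, -11/4, 18/5, -41/10, …
ICs: h(0) = 0, h′(0) = 0, h′′(0) = -3.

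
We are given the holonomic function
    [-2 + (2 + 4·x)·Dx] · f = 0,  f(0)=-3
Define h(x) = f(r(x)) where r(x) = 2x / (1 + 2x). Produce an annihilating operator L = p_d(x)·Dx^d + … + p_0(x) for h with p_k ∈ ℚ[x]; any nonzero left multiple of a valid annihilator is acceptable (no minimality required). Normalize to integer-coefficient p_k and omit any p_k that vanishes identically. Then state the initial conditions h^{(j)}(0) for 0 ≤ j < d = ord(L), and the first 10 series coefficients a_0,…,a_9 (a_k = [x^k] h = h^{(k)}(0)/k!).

f: a_k = -3, -3, 3/2, -3/2, 15/8, -21/8, 63/16, -99/16, 1287/128, -2145/128, …
Substitute x→r, Dx→(1/r')Dx; clear ⇒ L₀.
L = -2 + (1 + 8·x + 12·x^2)·Dx  (order 1).
h: a_k = -3, -6, 18, -60, 222, -900, 3924, -18072, 86670, -428388, …
ICs: h(0) = -3.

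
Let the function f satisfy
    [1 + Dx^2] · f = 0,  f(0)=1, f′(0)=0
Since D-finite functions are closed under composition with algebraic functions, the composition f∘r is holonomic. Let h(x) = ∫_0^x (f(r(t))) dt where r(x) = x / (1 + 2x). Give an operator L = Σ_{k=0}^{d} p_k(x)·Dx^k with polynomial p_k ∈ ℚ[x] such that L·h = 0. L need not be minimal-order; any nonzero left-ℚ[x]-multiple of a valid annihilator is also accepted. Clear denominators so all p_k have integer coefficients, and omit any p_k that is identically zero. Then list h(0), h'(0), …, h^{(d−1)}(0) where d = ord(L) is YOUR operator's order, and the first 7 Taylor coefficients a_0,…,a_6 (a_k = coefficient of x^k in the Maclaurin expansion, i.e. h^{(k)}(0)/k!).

L = Dx + (4 + 24·x + 48·x^2 + 32·x^3)·Dx^2 + (1 + 8·x + 24·x^2 + 32·x^3 + 16·x^4)·Dx^3  (order 3).
h: a_k = 0, 1, 0, -1/6, 1/2, -143/120, 47/18, …
ICs: h(0) = 0, h′(0) = 1, h′′(0) = 0.

f: a_k = 1, 0, -1/2, 0, 1/24, 0, -1/720, …
L₀ from L_f via x↦r, Dx↦r'^{-1}Dx.
h=∫₀ˣh₀: take L = L₀·Dx.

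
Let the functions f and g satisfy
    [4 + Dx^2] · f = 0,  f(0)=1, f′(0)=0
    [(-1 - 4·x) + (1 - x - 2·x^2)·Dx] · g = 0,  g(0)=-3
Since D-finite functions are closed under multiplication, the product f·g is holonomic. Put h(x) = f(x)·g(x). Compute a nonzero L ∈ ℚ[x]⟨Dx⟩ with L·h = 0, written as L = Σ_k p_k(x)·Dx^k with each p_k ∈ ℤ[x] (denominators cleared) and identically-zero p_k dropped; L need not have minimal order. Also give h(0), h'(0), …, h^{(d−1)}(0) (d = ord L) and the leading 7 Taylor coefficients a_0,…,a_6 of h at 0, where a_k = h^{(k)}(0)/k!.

f: a_k = 1, 0, -2, 0, 2/3, 0, -4/45, …
g: a_k = -3, -3, -9, -15, -33, -63, -129, …
L₀ := L_f ⊗_s L_g (sym. prod.), ord ≤ 2.
L = (4·x + 8·x^2) + (2 + 8·x)·Dx + (-1 + x + 2·x^2)·Dx^2  (order 2).
h: a_k = -3, -3, -3, -9, -17, -35, -1031/15, …
ICs: h(0) = -3, h′(0) = -3.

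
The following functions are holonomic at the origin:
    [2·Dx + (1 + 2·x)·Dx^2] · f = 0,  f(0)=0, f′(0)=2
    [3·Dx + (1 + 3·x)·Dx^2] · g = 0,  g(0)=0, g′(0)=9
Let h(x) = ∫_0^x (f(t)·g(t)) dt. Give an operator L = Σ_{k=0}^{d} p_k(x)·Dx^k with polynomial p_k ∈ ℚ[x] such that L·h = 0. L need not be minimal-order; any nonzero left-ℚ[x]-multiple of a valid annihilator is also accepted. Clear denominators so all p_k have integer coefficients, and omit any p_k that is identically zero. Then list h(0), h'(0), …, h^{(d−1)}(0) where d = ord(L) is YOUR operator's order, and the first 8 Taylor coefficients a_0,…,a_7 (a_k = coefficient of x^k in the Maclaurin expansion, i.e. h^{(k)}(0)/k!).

f: a_k = 0, 2, -2, 8/3, -4, 32/5, -32/3, 128/7, …
g: a_k = 0, 9, -27/2, 27, -243/4, 729/5, -729/2, 6561/7, …
h₀=f·g: eliminate ⇒ L₀, order ≤ 2·2.
h=∫h₀ ⇒ L = L₀·Dx.
L = (156 + 720·x + 864·x^2)·Dx^2 + (310 + 2244·x + 5400·x^2 + 4320·x^3)·Dx^3 + (88 + 860·x + 3132·x^2 + 5040·x^3 + 3024·x^4)·Dx^4 + (5 + 62·x + 305·x^2 + 744·x^3 + 900·x^4 + 432·x^5)·Dx^5  (order 5).
h: a_k = 0, 0, 0, 6, -45/4, 21, -165/4, 5967/70, …
ICs: h(0) = 0, h′(0) = 0, h′′(0) = 0, h′′′(0) = 36, h′′′′(0) = -270.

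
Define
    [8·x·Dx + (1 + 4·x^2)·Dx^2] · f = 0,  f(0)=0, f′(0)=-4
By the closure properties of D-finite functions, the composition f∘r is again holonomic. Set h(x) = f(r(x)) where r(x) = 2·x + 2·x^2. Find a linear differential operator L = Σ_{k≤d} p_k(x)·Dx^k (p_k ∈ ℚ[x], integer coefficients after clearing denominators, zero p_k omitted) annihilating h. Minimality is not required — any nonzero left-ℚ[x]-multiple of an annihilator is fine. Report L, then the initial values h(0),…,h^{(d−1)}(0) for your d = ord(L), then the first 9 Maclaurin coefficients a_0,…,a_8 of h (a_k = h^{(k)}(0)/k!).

f: a_k = 0, -4, 0, 16/3, 0, -64/5, 0, 256/7, 0, …
Substitute x→r, Dx→(1/r')Dx; clear ⇒ L₀.
L = (-2 + 32·x + 128·x^2 + 192·x^3 + 96·x^4)·Dx + (1 + 2·x + 16·x^2 + 64·x^3 + 80·x^4 + 32·x^5)·Dx^2  (order 2).
h: a_k = 0, -8, -8, 128/3, 128, -1408/5, -6016/3, 4096/7, 28672, …
ICs: h(0) = 0, h′(0) = -8.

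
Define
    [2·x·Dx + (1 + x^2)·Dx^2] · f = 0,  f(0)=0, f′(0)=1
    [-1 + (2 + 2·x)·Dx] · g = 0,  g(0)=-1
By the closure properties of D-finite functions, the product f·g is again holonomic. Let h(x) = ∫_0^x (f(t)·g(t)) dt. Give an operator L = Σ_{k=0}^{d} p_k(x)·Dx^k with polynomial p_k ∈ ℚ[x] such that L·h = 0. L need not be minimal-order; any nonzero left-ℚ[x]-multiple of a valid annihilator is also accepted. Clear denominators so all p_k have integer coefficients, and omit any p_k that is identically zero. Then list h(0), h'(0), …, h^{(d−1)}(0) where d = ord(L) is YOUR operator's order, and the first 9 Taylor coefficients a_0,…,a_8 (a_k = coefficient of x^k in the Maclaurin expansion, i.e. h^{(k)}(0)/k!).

f: a_k = 0, 1, 0, -1/3, 0, 1/5, 0, -1/7, 0, …
g: a_k = -1, -1/2, 1/8, -1/16, 5/128, -7/256, 21/1024, -33/2048, 429/32768, …
Sym-product of L_f,L_g gives L₀ (≤ ord 2).
Integrate: L := L₀·Dx.
L = (3 - 4·x - x^2)·Dx + (-4 + 4·x + 12·x^2 + 4·x^3)·Dx^2 + (4 + 8·x + 8·x^2 + 8·x^3 + 4·x^4)·Dx^3  (order 3).
h: a_k = 0, 0, -1/2, -1/6, 11/96, 1/48, -389/11520, -409/26880, 18853/860160, …
ICs: h(0) = 0, h′(0) = 0, h′′(0) = -1.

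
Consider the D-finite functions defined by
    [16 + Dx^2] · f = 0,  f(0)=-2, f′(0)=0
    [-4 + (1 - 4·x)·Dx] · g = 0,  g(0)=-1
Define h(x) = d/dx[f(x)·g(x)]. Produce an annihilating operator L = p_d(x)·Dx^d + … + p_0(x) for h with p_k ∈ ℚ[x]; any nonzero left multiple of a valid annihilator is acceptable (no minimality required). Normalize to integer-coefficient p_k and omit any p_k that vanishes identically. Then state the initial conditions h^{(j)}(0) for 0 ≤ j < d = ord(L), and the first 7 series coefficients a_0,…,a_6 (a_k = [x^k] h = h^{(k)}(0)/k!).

f: a_k = -2, 0, 16, 0, -64/3, 0, 512/45, …
g: a_k = -1, -4, -16, -64, -256, -1024, -4096, …
h₀=f·g: eliminate ⇒ L₀, order ≤ 2·1.
h=h₀': d/dx-closure on L₀ ⇒ L.
L = (-16 - 128·x + 256·x^2) + (-8 + 32·x)·Dx + (1 - 8·x + 16·x^2)·Dx^2  (order 2).
h: a_k = 8, 32, 192, 3328/3, 16640/3, 398336/15, 5576704/45, …
ICs: h(0) = 8, h′(0) = 32.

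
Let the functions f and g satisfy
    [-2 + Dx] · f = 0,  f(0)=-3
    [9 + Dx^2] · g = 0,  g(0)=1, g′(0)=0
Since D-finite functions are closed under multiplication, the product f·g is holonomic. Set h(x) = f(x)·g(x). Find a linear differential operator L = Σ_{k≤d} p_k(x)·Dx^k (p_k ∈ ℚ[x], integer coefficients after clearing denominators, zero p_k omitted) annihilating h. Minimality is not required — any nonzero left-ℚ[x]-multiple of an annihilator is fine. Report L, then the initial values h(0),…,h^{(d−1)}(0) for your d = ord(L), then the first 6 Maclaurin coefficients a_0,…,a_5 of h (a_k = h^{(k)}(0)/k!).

L = 13 - 4·Dx + Dx^2  (order 2).
h: a_k = -3, -6, 15/2, 23, 119/8, -61/20, …
ICs: h(0) = -3, h′(0) = -6.

f: a_k = -3, -6, -6, -4, -2, -4/5, …
g: a_k = 1, 0, -9/2, 0, 27/8, 0, …
Product ⇒ symmetric product L₀, ord ≤ 2.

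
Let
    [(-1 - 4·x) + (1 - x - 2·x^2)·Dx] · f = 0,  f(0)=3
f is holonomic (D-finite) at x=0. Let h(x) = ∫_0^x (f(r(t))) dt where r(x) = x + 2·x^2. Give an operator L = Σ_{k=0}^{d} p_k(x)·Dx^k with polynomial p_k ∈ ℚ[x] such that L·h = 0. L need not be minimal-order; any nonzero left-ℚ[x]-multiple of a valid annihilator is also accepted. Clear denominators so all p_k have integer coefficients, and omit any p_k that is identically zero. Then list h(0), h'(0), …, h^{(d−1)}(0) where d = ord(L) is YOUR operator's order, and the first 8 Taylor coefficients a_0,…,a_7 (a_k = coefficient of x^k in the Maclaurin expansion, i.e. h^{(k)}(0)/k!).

L = (1 + 8·x + 24·x^2 + 32·x^3)·Dx + (-1 + x + 4·x^2 + 8·x^3 + 8·x^4)·Dx^2  (order 2).
h: a_k = 0, 3, 3/2, 5, 51/4, 159/5, 169/2, 1671/7, …
ICs: h(0) = 0, h′(0) = 3.

f: a_k = 3, 3, 9, 15, 33, 63, 129, 255, …
h₀=f(r): pull back L_f along r ⇒ L₀.
∫: right-multiply L₀ by Dx.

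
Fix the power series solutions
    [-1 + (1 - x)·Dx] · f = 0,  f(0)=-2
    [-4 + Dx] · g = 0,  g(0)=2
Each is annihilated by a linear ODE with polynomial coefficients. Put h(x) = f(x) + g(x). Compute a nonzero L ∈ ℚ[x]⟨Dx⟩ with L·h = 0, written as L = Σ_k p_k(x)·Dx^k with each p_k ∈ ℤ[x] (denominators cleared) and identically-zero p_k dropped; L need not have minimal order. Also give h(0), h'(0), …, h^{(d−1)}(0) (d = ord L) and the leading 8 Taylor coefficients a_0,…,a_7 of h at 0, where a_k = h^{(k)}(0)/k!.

L = (8 - 16·x) + (-14 + 32·x - 16·x^2)·Dx + (3 - 7·x + 4·x^2)·Dx^2  (order 2).
h: a_k = 0, 6, 14, 58/3, 58/3, 226/15, 422/45, 1418/315, …
ICs: h(0) = 0, h′(0) = 6.

f: a_k = -2, -2, -2, -2, -2, -2, -2, -2, …
g: a_k = 2, 8, 16, 64/3, 64/3, 256/15, 512/45, 2048/315, …
Weyl lclm of L_f,L_g ⇒ L₀ (ord ≤ 2).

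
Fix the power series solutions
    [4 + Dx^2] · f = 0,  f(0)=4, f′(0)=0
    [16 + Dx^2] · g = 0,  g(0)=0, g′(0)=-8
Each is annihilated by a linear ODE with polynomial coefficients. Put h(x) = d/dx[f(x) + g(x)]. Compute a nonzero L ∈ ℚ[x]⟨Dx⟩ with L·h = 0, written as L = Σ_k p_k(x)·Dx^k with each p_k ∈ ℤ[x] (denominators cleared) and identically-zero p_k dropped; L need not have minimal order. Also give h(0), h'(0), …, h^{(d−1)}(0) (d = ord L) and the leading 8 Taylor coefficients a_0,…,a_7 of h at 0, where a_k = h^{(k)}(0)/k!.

L = 64 + 20·Dx^2 + Dx^4  (order 4).
h: a_k = -8, -16, 64, 32/3, -256/3, -32/15, 2048/45, 64/315, …
ICs: h(0) = -8, h′(0) = -16, h′′(0) = 128, h′′′(0) = 64.

f: a_k = 4, 0, -8, 0, 8/3, 0, -16/45, 0, …
g: a_k = 0, -8, 0, 64/3, 0, -256/15, 0, 2048/315, …
f+g: L₀ = lclm(L_f,L_g), ord ≤ 2+2.
Derive L from L₀ (diff closure).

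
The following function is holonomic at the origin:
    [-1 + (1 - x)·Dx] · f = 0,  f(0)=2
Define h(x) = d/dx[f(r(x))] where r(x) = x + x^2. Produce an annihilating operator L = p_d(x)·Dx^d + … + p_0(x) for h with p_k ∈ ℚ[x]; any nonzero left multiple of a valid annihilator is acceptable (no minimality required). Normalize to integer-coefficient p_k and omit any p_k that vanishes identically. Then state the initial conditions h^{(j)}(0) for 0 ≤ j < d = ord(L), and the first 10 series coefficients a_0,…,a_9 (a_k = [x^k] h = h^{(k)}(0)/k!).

f: a_k = 2, 2, 2, 2, 2, 2, 2, 2, 2, 2, …
h₀=f(r): pull back L_f along r ⇒ L₀.
Derive L from L₀ (diff closure).
L = (4 + 6·x + 6·x^2) + (-1 - x + 3·x^2 + 2·x^3)·Dx  (order 1).
h: a_k = 2, 8, 18, 40, 80, 156, 294, 544, 990, 1780, …
ICs: h(0) = 2.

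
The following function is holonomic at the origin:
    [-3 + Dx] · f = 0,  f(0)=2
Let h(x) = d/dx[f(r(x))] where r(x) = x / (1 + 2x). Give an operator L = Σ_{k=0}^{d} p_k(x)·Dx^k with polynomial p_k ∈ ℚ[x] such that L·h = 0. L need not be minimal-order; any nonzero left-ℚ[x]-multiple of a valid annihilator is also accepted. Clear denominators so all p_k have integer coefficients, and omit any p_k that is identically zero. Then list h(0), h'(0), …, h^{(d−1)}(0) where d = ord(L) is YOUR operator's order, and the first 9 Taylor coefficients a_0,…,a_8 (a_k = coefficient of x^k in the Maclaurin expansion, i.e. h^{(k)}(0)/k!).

L = (-1 - 8·x) + (-1 - 4·x - 4·x^2)·Dx  (order 1).
h: a_k = 6, -6, -9, 51, -519/4, 4743/20, -12441/40, 45417/280, 1469691/2240, …
ICs: h(0) = 6.

f: a_k = 2, 6, 9, 9, 27/4, 81/20, 81/40, 243/280, 729/2240, …
Substitute x→r, Dx→(1/r')Dx; clear ⇒ L₀.
Derive L from L₀ (diff closure).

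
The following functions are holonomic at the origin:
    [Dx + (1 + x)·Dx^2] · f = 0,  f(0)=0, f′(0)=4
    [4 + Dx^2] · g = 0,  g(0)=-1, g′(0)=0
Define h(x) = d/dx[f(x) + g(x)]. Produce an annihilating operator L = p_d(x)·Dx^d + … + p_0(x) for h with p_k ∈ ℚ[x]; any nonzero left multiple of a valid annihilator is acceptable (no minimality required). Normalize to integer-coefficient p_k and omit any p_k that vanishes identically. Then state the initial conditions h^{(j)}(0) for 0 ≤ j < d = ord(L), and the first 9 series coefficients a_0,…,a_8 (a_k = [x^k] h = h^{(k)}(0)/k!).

L = (20 + 16·x + 8·x^2) + (12 + 28·x + 24·x^2 + 8·x^3)·Dx + (5 + 4·x + 2·x^2)·Dx^2 + (3 + 7·x + 6·x^2 + 2·x^3)·Dx^3  (order 3).
h: a_k = 4, 0, 4, -20/3, 4, -52/15, 4, -1276/315, 4, …
ICs: h(0) = 4, h′(0) = 0, h′′(0) = 8.

f: a_k = 0, 4, -2, 4/3, -1, 4/5, -2/3, 4/7, -1/2, …
g: a_k = -1, 0, 2, 0, -2/3, 0, 4/45, 0, -2/315, …
f+g: L₀ = lclm(L_f,L_g), ord ≤ 2+2.
h₀' ⇒ L via d/dx closure of L₀.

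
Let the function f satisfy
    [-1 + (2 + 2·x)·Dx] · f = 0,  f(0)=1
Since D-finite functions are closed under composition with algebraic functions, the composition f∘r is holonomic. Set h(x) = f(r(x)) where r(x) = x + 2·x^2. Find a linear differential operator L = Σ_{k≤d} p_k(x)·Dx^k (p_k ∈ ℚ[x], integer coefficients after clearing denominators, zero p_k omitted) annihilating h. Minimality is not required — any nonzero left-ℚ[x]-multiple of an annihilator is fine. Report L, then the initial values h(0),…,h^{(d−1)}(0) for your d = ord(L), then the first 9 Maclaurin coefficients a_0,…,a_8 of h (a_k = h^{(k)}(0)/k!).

f: a_k = 1, 1/2, -1/8, 1/16, -5/128, 7/256, -21/1024, 33/2048, -429/32768, …
f∘r: x↦r, Dx↦Dx/r' in L_f ⇒ L₀.
L = (-1 - 4·x) + (2 + 2·x + 4·x^2)·Dx  (order 1).
h: a_k = 1, 1/2, 7/8, -7/16, -21/128, 119/256, -189/1024, -791/2048, 17843/32768, …
ICs: h(0) = 1.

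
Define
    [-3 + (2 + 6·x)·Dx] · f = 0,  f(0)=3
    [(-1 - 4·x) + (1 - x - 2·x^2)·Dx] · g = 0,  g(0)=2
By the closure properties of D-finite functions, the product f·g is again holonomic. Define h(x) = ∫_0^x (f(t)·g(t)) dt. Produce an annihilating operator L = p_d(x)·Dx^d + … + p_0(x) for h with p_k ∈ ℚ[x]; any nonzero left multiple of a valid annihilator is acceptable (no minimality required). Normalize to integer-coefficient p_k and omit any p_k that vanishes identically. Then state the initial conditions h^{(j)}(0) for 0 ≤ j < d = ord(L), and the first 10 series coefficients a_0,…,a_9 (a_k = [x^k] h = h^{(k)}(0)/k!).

f: a_k = 3, 9/2, -27/8, 81/16, -1215/128, 5103/256, -45927/1024, 216513/2048, -8444007/32768, 42220035/65536, …
g: a_k = 2, 2, 6, 10, 22, 42, 86, 170, 342, 682, …
Sym-product of L_f,L_g gives L₀ (≤ ord 1).
h=∫h₀ ⇒ L = L₀·Dx.
L = (5 + 11·x + 18·x^2)·Dx + (-2 - 4·x + 10·x^2 + 12·x^3)·Dx^2  (order 2).
h: a_k = 0, 6, 15/2, 27/4, 483/32, 5241/320, 10347/256, 162093/3584, 1037355/8192, 2058625/16384, …
ICs: h(0) = 0, h′(0) = 6.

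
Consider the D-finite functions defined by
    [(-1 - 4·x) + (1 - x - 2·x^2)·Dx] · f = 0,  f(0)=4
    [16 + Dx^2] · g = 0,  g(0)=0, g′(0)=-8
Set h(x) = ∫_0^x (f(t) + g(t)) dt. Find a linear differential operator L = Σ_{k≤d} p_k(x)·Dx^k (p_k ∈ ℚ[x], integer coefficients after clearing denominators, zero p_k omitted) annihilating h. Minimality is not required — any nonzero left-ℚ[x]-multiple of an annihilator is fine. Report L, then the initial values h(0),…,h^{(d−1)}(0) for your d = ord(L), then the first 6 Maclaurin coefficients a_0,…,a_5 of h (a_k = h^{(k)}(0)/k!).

f: a_k = 4, 4, 12, 20, 44, 84, …
g: a_k = 0, -8, 0, 64/3, 0, -256/15, …
Weyl lclm of L_f,L_g ⇒ L₀ (ord ≤ 3).
h=∫h₀ ⇒ L = L₀·Dx.
L = (368 + 1408·x - 256·x^2 + 512·x^3 + 2560·x^4 + 2048·x^5)·Dx + (-176 + 336·x + 384·x^2 - 1024·x^3 - 384·x^4 + 1536·x^5 + 1024·x^6)·Dx^2 + (23 + 88·x - 16·x^2 + 32·x^3 + 160·x^4 + 128·x^5)·Dx^3 + (-11 + 21·x + 24·x^2 - 64·x^3 - 24·x^4 + 96·x^5 + 64·x^6)·Dx^4  (order 4).
h: a_k = 0, 4, -2, 4, 31/3, 44/5, …
ICs: h(0) = 0, h′(0) = 4, h′′(0) = -4, h′′′(0) = 24.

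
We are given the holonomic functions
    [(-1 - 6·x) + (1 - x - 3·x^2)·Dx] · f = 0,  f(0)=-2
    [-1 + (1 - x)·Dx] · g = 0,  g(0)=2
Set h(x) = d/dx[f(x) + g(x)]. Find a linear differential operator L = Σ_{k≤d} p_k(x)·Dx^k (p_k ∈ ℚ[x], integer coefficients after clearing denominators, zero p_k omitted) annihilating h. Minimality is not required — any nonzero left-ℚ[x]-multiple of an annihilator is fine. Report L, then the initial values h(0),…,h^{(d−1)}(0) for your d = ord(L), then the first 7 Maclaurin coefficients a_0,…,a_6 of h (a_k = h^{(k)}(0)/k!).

f: a_k = -2, -2, -8, -14, -38, -80, -194, …
g: a_k = 2, 2, 2, 2, 2, 2, 2, …
L₀ := lclm(L_f,L_g); ord L₀ ≤ 1+1.
Derive L from L₀ (diff closure).
L = (-6 - 72·x - 216·x^3 + 54·x^4) + (6 + 30·x - 18·x^2 + 72·x^3 - 207·x^4 + 54·x^5)·Dx + (-1 + 2·x - 7·x^2 + 18·x^3 + 12·x^4 - 33·x^5 + 9·x^6)·Dx^2  (order 2).
h: a_k = 0, -12, -36, -144, -390, -1152, -3024, …
ICs: h(0) = 0, h′(0) = -12.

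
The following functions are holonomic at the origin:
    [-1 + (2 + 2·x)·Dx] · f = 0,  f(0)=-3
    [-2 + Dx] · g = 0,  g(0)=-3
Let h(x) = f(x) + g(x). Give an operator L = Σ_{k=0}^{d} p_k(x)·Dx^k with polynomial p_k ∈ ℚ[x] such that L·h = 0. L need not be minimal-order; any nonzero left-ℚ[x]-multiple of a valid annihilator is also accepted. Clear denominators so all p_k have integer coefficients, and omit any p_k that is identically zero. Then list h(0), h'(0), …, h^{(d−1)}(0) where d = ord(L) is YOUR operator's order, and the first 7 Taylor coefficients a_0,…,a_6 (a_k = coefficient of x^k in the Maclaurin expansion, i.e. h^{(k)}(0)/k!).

f: a_k = -3, -3/2, 3/8, -3/16, 15/128, -21/256, 63/1024, …
g: a_k = -3, -6, -6, -4, -2, -4/5, -4/15, …
f+g: L₀ = lclm(L_f,L_g), ord ≤ 1+1.
L = (10 + 8·x) + (-17 - 32·x - 16·x^2)·Dx + (6 + 14·x + 8·x^2)·Dx^2  (order 2).
h: a_k = -6, -15/2, -45/8, -67/16, -241/128, -1129/1280, -3151/15360, …
ICs: h(0) = -6, h′(0) = -15/2.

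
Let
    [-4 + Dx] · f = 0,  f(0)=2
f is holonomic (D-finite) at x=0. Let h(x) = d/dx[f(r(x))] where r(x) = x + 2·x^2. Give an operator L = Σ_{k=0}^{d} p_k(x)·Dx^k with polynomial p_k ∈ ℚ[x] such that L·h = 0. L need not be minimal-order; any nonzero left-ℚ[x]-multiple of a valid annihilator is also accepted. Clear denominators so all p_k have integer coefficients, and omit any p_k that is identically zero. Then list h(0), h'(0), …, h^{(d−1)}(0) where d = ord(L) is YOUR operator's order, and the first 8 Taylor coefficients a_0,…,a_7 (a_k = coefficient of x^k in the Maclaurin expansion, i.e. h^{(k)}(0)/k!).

f: a_k = 2, 8, 16, 64/3, 64/3, 256/15, 512/45, 2048/315, …
h₀=f(r): pull back L_f along r ⇒ L₀.
Differentiate: ansatz ord ≤ ord L₀ ⇒ L.
L = (8 + 32·x + 64·x^2) + (-1 - 4·x)·Dx  (order 1).
h: a_k = 8, 64, 256, 2560/3, 6656/3, 77824/15, 475136/45, 6258688/315, …
ICs: h(0) = 8.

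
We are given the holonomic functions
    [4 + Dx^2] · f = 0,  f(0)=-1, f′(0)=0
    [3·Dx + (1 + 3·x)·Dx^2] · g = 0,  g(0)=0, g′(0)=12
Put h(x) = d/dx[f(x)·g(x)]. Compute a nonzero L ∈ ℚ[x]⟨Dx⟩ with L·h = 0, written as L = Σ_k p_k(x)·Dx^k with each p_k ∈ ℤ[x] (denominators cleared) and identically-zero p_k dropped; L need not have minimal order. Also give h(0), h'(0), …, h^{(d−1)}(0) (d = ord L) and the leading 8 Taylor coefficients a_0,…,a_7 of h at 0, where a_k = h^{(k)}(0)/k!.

L = (-21880 - 49536·x - 195264·x^2 - 252288·x^3 + 225504·x^4 + 746496·x^5 + 373248·x^6) + (-9384 - 44856·x - 47520·x^2 + 90720·x^3 + 311040·x^4 + 186624·x^5)·Dx + (-6026 - 16344·x - 53892·x^2 - 32832·x^3 + 182736·x^4 + 373248·x^5 + 186624·x^6)·Dx^2 + (-2346 - 11214·x - 11880·x^2 + 22680·x^3 + 77760·x^4 + 46656·x^5)·Dx^3 + (-139 - 990·x - 1269·x^2 + 7560·x^3 + 31590·x^4 + 46656·x^5 + 23328·x^6)·Dx^4  (order 4).
h: a_k = -12, 36, -36, 180, -652, 2016, -92804/15, 94436/5, …
ICs: h(0) = -12, h′(0) = 36, h′′(0) = -72, h′′′(0) = 1080.

f: a_k = -1, 0, 2, 0, -2/3, 0, 4/45, 0, …
g: a_k = 0, 12, -18, 36, -81, 972/5, -486, 8748/7, …
Product ⇒ symmetric product L₀, ord ≤ 4.
Differentiate: ansatz ord ≤ ord L₀ ⇒ L.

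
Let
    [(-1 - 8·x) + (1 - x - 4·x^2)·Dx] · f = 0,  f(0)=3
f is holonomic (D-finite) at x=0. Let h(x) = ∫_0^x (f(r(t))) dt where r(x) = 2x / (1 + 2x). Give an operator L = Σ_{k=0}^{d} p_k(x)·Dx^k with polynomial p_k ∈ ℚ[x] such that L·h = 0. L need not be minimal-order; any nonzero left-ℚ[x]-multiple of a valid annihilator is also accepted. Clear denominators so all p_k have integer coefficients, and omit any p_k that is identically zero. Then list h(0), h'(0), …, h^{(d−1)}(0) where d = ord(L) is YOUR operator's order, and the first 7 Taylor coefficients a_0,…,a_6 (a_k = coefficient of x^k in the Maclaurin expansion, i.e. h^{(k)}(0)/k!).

L = (2 + 36·x)·Dx + (-1 - 4·x + 12·x^2 + 32·x^3)·Dx^2  (order 2).
h: a_k = 0, 3, 3, 16, 0, 768/5, -256, …
ICs: h(0) = 0, h′(0) = 3.

f: a_k = 3, 3, 15, 27, 87, 195, 543, …
h₀=f(r): pull back L_f along r ⇒ L₀.
Integrate: L := L₀·Dx.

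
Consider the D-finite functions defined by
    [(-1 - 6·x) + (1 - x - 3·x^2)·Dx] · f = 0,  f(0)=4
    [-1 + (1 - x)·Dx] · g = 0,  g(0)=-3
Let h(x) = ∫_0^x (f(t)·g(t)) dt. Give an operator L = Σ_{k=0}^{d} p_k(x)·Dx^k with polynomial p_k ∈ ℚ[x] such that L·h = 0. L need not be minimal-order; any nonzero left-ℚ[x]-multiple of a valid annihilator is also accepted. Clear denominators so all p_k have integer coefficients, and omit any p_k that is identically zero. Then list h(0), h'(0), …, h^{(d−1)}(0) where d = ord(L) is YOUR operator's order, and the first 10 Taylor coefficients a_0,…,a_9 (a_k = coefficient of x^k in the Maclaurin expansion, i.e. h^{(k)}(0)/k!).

L = (-2 - 4·x + 9·x^2)·Dx + (1 - 2·x - 2·x^2 + 3·x^3)·Dx^2  (order 2).
h: a_k = 0, -12, -12, -24, -39, -384/5, -144, -2028/7, -579, -1192, …
ICs: h(0) = 0, h′(0) = -12.

f: a_k = 4, 4, 16, 28, 76, 160, 388, 868, 2032, 4636, …
g: a_k = -3, -3, -3, -3, -3, -3, -3, -3, -3, -3, …
f·g: L₀ = L_f ⊗_s L_g, ord ≤ 1·1.
Integrate: L := L₀·Dx.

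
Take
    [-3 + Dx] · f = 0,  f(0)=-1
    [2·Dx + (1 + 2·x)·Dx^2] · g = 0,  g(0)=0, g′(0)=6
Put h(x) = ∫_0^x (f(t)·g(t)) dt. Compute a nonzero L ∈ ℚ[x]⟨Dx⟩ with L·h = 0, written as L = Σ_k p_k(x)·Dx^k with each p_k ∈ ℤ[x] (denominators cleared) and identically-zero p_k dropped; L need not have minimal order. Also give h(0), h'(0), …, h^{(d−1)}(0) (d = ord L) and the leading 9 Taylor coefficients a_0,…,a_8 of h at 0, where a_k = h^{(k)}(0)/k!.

f: a_k = -1, -3, -9/2, -9/2, -27/8, -81/40, -81/80, -243/560, -729/4480, …
g: a_k = 0, 6, -6, 8, -12, 96/5, -32, 384/7, -96, …
Product ⇒ symmetric product L₀, ord ≤ 2.
h=∫₀ˣh₀: take L = L₀·Dx.
L = (3 + 18·x)·Dx + (-4 - 12·x)·Dx^2 + (1 + 2·x)·Dx^3  (order 3).
h: a_k = 0, 0, -3, -4, -17/4, -12/5, -83/40, 1/14, -3411/2240, …
ICs: h(0) = 0, h′(0) = 0, h′′(0) = -6.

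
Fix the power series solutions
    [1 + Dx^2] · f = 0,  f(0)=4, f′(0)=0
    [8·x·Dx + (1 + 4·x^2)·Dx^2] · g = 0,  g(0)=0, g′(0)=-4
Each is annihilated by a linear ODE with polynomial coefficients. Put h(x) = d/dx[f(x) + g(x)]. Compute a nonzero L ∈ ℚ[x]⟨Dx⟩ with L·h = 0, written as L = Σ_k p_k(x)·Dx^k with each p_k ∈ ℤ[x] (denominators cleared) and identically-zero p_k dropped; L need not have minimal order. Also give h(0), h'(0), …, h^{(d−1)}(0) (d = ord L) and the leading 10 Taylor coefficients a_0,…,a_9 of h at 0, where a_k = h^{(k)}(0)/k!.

L = (-376·x + 1600·x^3 + 128·x^5) + (-7 + 76·x^2 + 432·x^4 + 64·x^6)·Dx + (-376·x + 1600·x^3 + 128·x^5)·Dx^2 + (-7 + 76·x^2 + 432·x^4 + 64·x^6)·Dx^3  (order 3).
h: a_k = -4, -4, 16, 2/3, -64, -1/30, 256, 1/1260, -1024, -1/90720, …
ICs: h(0) = -4, h′(0) = -4, h′′(0) = 32.

f: a_k = 4, 0, -2, 0, 1/6, 0, -1/180, 0, 1/10080, 0, …
g: a_k = 0, -4, 0, 16/3, 0, -64/5, 0, 256/7, 0, -1024/9, …
Sum ⇒ L₀ = lclm(L_f,L_g) in ℚ(x)⟨Dx⟩.
h₀' ⇒ L via d/dx closure of L₀.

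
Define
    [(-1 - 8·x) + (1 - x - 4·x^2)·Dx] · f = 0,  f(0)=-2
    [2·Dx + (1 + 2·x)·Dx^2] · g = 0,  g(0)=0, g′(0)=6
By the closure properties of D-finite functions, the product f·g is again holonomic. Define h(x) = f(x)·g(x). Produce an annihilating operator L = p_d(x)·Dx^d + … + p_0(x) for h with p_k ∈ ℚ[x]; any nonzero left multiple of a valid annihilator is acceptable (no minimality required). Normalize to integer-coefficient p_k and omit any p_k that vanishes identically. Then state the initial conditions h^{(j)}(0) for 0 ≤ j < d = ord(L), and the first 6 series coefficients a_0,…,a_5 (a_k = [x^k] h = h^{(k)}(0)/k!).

L = (10 + 32·x) + (22·x + 40·x^2)·Dx + (-1 - x + 6·x^2 + 8·x^3)·Dx^2  (order 2).
h: a_k = 0, -12, 0, -64, -40, -1672/5, …
ICs: h(0) = 0, h′(0) = -12.

f: a_k = -2, -2, -10, -18, -58, -130, …
g: a_k = 0, 6, -6, 8, -12, 96/5, …
Sym-product of L_f,L_g gives L₀ (≤ ord 2).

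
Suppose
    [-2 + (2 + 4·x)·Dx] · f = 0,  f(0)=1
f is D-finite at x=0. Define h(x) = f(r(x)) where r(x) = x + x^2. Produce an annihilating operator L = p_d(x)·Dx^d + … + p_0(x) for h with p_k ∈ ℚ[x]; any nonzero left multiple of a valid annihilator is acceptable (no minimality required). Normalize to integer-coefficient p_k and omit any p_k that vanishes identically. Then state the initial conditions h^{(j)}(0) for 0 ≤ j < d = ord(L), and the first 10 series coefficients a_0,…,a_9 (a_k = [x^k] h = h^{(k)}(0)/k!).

L = (-1 - 2·x) + (1 + 2·x + 2·x^2)·Dx  (order 1).
h: a_k = 1, 1, 1/2, -1/2, 3/8, -1/8, -3/16, 7/16, -61/128, 27/128, …
ICs: h(0) = 1.

f: a_k = 1, 1, -1/2, 1/2, -5/8, 7/8, -21/16, 33/16, -429/128, 715/128, …
h₀=f(r): pull back L_f along r ⇒ L₀.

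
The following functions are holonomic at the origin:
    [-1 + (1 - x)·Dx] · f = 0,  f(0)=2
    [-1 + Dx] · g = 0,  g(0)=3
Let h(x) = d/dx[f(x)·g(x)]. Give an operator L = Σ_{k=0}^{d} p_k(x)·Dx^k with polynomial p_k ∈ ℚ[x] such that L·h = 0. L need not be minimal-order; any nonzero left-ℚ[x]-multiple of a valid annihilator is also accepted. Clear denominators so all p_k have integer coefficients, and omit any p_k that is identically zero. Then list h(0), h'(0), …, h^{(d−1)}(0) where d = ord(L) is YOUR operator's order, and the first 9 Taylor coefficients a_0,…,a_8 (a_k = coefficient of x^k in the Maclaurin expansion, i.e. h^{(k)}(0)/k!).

f: a_k = 2, 2, 2, 2, 2, 2, 2, 2, 2, …
g: a_k = 3, 3, 3/2, 1/2, 1/8, 1/40, 1/240, 1/1680, 1/13440, …
h₀=f·g: eliminate ⇒ L₀, order ≤ 1·1.
h=h₀': d/dx-closure on L₀ ⇒ L.
L = (5 - 4·x + x^2) + (-2 + 3·x - x^2)·Dx  (order 1).
h: a_k = 12, 30, 48, 65, 163/2, 1957/20, 685/6, 109601/840, 98641/672, …
ICs: h(0) = 12.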